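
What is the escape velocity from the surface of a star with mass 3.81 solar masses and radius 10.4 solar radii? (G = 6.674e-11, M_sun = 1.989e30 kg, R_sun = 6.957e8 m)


M = 3.81 * 1.989e30 kg = 7.57809e+30 kg; R = 10.4 * 6.957e8 m = 7.23528e+09 m. v_esc = sqrt(2GM/R) = sqrt(2 * 6.674e-11 * 7.57809e+30 / 7.23528e+09) = 373904.1686

373904.1686 m/s


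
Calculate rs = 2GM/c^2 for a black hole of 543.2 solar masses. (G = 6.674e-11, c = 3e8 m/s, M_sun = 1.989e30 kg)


M = 543.2 * 1.989e30 kg = 1.0804248e+33 kg. rs = 2GM/c^2 = 2 * 6.674e-11 * 1.0804248e+33 / (3e8)^2 = 1.602e+06

1.602e+06 m


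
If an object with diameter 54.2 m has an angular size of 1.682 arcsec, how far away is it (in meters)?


D = size / theta_rad, theta_rad = 1.682 * pi/(180*3600) = 8.155e-06, D = 6.647e+06

6.647e+06 m


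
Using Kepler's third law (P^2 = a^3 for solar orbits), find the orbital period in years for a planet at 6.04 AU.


P = a^(3/2) = 6.04^1.5 = 14.8442

14.8442 years


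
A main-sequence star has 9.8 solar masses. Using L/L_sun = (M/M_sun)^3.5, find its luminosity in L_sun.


L/L_sun = (M/M_sun)^3.5 = 9.8^3.5 = 2946.397

2946.397 L_sun


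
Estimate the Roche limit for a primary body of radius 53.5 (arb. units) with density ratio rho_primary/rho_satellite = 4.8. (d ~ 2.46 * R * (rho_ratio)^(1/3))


d_Roche = 2.46 * 53.5 * 4.8^(1/3) = 222.0083

222.0083


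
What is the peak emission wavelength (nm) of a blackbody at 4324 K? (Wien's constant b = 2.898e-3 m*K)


lam_max = b / T = 2.898e-3 / 4324 = 6.702e-07 m = 670.2128 nm

670.2128 nm


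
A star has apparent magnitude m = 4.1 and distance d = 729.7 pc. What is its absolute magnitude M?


M = m - 5*log10(d) + 5 = 4.1 - 5*log10(729.7) + 5 = -5.2157

-5.2157


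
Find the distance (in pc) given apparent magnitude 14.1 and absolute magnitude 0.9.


d = 10^((m - M + 5)/5) = 10^((14.1 - 0.9 + 5)/5) = 4365.1583

4365.1583 pc


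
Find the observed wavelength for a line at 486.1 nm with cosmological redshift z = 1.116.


lam_obs = lam_emit * (1 + z) = 486.1 * (1 + 1.116) = 1028.5876

1028.5876 nm


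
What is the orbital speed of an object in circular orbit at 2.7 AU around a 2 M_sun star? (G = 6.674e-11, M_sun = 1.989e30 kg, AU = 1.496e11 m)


v = sqrt(GM/r) = sqrt(6.674e-11 * 3.978e+30 / 4.039e+11) = 25637.6262

25637.6262 m/s


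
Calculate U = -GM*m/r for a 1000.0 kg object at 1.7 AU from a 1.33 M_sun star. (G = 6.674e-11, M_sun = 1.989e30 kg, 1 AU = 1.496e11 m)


M = 1.33 * 1.989e30 kg = 2.64537e+30 kg; r = 1.7 AU * 1.496e11 m/AU = 2.5432e+11 m. U = -GM*m/r = -(6.674e-11 * 2.64537e+30 * 1000.0) / 2.5432e+11 = -6.942e+11

-6.942e+11 J


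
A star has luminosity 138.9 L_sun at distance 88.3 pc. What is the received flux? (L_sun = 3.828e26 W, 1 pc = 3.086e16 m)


F = L / (4*pi*d^2) = 5.317e+28 / (4*pi*(2.725e+18)^2) = 5.698e-10

5.698e-10 W/m^2


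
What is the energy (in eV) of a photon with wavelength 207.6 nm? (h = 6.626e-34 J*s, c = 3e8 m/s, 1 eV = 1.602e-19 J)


E = hc/lambda = 6.626e-34 * 3e8 / 2.076e-07 = 9.575e-19 J = 5.977 eV

5.977 eV


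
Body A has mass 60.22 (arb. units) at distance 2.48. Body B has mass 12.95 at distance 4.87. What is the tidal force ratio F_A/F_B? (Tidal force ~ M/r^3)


Ratio = (M1/r1^3) / (M2/r2^3) = (60.22/2.48^3) / (12.95/4.87^3) = 35.213

35.213


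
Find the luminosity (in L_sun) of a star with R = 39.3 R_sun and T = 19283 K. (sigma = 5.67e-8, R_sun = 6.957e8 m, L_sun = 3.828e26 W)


R = 39.3 * 6.957e8 m = 2.734101e+10 m. L = 4*pi*R^2*sigma*T^4 = 4*pi*(2.734101e+10)^2 * 5.67e-8 * 19283^4 = 7.364112854e+31 W. L/L_sun = 7.364112854e+31 / 3.828e26 = 192374.9439

192374.9439 L_sun


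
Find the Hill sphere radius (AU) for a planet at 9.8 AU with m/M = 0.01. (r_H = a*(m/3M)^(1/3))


r_H = a * (m/3M)^(1/3) = 9.8 * (0.01/3)^(1/3) = 1.4639

1.4639 AU


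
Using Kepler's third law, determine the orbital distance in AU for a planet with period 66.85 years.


a = P^(2/3) = 66.85^(2/3) = 16.4715

16.4715 AU


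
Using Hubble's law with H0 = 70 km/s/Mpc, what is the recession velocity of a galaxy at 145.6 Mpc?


v = H0 * d = 70 * 145.6 = 10192.0

10192.0 km/s


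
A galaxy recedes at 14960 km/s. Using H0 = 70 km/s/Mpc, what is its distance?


d = v / H0 = 14960 / 70 = 213.7143

213.7143 Mpc


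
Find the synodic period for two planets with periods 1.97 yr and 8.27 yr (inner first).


1/P_syn = |1/P1 - 1/P2| = |1/1.97 - 1/8.27| => P_syn = 2.586

2.586 years


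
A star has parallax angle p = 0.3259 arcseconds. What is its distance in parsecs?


d = 1/p = 1/0.3259 = 3.0684

3.0684 pc


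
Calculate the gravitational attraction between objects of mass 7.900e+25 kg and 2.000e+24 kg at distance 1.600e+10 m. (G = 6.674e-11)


F = G*m1*m2/r^2 = 6.674e-11 * 7.900e+25 * 2.000e+24 / (1.600e+10)^2 = 6.674e-11 * 1.580e+50 / 2.560e+20 = 4.119e+19

4.119e+19 N


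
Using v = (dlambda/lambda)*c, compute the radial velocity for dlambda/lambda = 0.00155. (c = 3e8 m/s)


v = (dlambda/lambda) * c = 0.00155 * 3e8 = 465000.0

465000.0 m/s


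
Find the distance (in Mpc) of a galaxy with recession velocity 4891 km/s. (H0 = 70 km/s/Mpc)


d = v / H0 = 4891 / 70 = 69.8714

69.8714 Mpc


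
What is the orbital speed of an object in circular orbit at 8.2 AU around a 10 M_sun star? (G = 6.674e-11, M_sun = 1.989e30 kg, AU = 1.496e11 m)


v = sqrt(GM/r) = sqrt(6.674e-11 * 1.989e+31 / 1.227e+12) = 32895.5968

32895.5968 m/s


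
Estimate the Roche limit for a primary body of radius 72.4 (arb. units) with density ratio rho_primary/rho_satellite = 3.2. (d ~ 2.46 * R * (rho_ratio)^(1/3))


d_Roche = 2.46 * 72.4 * 3.2^(1/3) = 262.4563

262.4563


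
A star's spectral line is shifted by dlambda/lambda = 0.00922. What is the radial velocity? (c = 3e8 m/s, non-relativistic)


v = (dlambda/lambda) * c = 0.00922 * 3e8 = 2.766e+06

2.766e+06 m/s


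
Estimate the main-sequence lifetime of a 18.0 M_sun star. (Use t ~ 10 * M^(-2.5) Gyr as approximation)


t = 10 * M^(-2.5) = 10 * 18.0^(-2.5) = 0.0073

0.0073 Gyr


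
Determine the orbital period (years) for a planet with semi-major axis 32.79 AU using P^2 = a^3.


P = a^(3/2) = 32.79^1.5 = 187.7639

187.7639 years


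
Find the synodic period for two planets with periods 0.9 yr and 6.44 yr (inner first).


1/P_syn = |1/P1 - 1/P2| = |1/0.9 - 1/6.44| => P_syn = 1.0462

1.0462 years


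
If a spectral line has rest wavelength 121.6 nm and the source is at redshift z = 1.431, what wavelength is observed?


lam_obs = lam_emit * (1 + z) = 121.6 * (1 + 1.431) = 295.6096

295.6096 nm


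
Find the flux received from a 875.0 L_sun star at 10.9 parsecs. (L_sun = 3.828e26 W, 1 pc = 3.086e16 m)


F = L / (4*pi*d^2) = 3.349e+29 / (4*pi*(3.364e+17)^2) = 2.356e-07

2.356e-07 W/m^2


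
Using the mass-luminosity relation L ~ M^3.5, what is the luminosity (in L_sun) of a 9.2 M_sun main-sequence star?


L/L_sun = (M/M_sun)^3.5 = 9.2^3.5 = 2361.8776

2361.8776 L_sun


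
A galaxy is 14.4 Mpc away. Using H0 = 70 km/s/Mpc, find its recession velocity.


v = H0 * d = 70 * 14.4 = 1008.0

1008.0 km/s


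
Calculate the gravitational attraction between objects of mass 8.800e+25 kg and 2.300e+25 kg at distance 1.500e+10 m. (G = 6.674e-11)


F = G*m1*m2/r^2 = 6.674e-11 * 8.800e+25 * 2.300e+25 / (1.500e+10)^2 = 6.674e-11 * 2.024e+51 / 2.250e+20 = 6.004e+20

6.004e+20 N


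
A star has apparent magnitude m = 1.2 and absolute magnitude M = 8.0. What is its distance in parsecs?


d = 10^((m - M + 5)/5) = 10^((1.2 - 8.0 + 5)/5) = 0.4365

0.4365 pc


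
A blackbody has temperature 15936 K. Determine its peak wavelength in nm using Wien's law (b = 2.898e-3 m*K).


lam_max = b / T = 2.898e-3 / 15936 = 1.819e-07 m = 181.8524 nm

181.8524 nm


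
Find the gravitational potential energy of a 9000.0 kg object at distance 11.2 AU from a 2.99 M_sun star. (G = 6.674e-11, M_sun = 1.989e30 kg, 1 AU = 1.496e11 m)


M = 2.99 * 1.989e30 kg = 5.94711e+30 kg; r = 11.2 AU * 1.496e11 m/AU = 1.67552e+12 m. U = -GM*m/r = -(6.674e-11 * 5.94711e+30 * 9000.0) / 1.67552e+12 = -2.132e+12

-2.132e+12 J


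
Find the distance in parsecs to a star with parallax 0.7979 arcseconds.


d = 1/p = 1/0.7979 = 1.2533

1.2533 pc


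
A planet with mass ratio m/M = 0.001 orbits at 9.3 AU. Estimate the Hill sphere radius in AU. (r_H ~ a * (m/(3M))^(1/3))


r_H = a * (m/3M)^(1/3) = 9.3 * (0.001/3)^(1/3) = 0.6448

0.6448 AU


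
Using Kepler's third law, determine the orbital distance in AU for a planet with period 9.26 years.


a = P^(2/3) = 9.26^(2/3) = 4.4097

4.4097 AU


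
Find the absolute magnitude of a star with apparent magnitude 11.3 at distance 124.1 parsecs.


M = m - 5*log10(d) + 5 = 11.3 - 5*log10(124.1) + 5 = 5.8311

5.8311


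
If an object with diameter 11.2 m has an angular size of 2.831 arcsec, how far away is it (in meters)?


D = size / theta_rad, theta_rad = 2.831 * pi/(180*3600) = 1.373e-05, D = 816024.6662

816024.6662 m


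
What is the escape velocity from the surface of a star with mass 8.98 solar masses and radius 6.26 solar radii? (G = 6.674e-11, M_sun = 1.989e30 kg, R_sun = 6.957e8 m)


M = 8.98 * 1.989e30 kg = 1.786122e+31 kg; R = 6.26 * 6.957e8 m = 4.355082e+09 m. v_esc = sqrt(2GM/R) = sqrt(2 * 6.674e-11 * 1.786122e+31 / 4.355082e+09) = 739887.1599

739887.1599 m/s


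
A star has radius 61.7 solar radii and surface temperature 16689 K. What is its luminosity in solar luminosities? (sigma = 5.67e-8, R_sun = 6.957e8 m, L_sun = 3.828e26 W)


R = 61.7 * 6.957e8 m = 4.292469e+10 m. L = 4*pi*R^2*sigma*T^4 = 4*pi*(4.292469e+10)^2 * 5.67e-8 * 16689^4 = 1.018423745e+32 W. L/L_sun = 1.018423745e+32 / 3.828e26 = 266045.9103

266045.9103 L_sun


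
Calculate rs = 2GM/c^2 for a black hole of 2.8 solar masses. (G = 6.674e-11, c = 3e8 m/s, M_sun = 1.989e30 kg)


M = 2.8 * 1.989e30 kg = 5.5692e+30 kg. rs = 2GM/c^2 = 2 * 6.674e-11 * 5.5692e+30 / (3e8)^2 = 8259.7424

8259.7424 m


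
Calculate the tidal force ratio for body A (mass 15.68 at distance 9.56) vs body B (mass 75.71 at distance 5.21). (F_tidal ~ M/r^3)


Ratio = (M1/r1^3) / (M2/r2^3) = (15.68/9.56^3) / (75.71/5.21^3) = 0.0335

0.0335


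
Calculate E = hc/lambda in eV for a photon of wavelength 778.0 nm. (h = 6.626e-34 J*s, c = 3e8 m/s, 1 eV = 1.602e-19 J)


E = hc/lambda = 6.626e-34 * 3e8 / 7.780e-07 = 2.555e-19 J = 1.5949 eV

1.5949 eV


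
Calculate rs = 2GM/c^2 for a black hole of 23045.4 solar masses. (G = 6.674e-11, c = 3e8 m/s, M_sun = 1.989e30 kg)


M = 23045.4 * 1.989e30 kg = 4.58373006e+34 kg. rs = 2GM/c^2 = 2 * 6.674e-11 * 4.58373006e+34 / (3e8)^2 = 6.798e+07

6.798e+07 m


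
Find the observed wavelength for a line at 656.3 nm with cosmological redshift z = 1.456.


lam_obs = lam_emit * (1 + z) = 656.3 * (1 + 1.456) = 1611.8728

1611.8728 nm


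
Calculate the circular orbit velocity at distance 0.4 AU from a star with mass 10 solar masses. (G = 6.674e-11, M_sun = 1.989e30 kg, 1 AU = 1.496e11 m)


v = sqrt(GM/r) = sqrt(6.674e-11 * 1.989e+31 / 5.984e+10) = 148941.1491

148941.1491 m/s


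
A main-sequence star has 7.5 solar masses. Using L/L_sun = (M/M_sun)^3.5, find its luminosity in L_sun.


L/L_sun = (M/M_sun)^3.5 = 7.5^3.5 = 1155.3523

1155.3523 L_sun


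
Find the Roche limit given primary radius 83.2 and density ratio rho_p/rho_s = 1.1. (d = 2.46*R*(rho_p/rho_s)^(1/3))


d_Roche = 2.46 * 83.2 * 1.1^(1/3) = 211.2788

211.2788


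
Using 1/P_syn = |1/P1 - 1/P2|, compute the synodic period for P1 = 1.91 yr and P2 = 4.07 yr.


1/P_syn = |1/P1 - 1/P2| = |1/1.91 - 1/4.07| => P_syn = 3.5989

3.5989 years


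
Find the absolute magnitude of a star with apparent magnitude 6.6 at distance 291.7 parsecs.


M = m - 5*log10(d) + 5 = 6.6 - 5*log10(291.7) + 5 = -0.7247

-0.7247


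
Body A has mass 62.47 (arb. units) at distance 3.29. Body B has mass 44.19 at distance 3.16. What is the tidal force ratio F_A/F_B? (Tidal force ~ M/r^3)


Ratio = (M1/r1^3) / (M2/r2^3) = (62.47/3.29^3) / (44.19/3.16^3) = 1.2526

1.2526


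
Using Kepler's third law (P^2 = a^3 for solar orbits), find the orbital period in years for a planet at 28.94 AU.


P = a^(3/2) = 28.94^1.5 = 155.6854

155.6854 years


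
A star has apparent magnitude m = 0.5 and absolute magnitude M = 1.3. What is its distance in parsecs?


d = 10^((m - M + 5)/5) = 10^((0.5 - 1.3 + 5)/5) = 6.9183

6.9183 pc


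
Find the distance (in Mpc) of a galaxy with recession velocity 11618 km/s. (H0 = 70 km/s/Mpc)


d = v / H0 = 11618 / 70 = 165.9714

165.9714 Mpc


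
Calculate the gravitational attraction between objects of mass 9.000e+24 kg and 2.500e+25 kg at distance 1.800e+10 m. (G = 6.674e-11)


F = G*m1*m2/r^2 = 6.674e-11 * 9.000e+24 * 2.500e+25 / (1.800e+10)^2 = 6.674e-11 * 2.250e+50 / 3.240e+20 = 4.635e+19

4.635e+19 N


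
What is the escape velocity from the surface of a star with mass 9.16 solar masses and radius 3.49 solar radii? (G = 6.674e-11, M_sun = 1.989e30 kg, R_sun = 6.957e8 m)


M = 9.16 * 1.989e30 kg = 1.821924e+31 kg; R = 3.49 * 6.957e8 m = 2.427993e+09 m. v_esc = sqrt(2GM/R) = sqrt(2 * 6.674e-11 * 1.821924e+31 / 2.427993e+09) = 1.001e+06

1.001e+06 m/s


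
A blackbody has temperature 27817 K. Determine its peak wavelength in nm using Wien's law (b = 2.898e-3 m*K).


lam_max = b / T = 2.898e-3 / 27817 = 1.042e-07 m = 104.1809 nm

104.1809 nm


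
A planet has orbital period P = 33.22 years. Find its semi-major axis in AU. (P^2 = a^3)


a = P^(2/3) = 33.22^(2/3) = 10.334

10.334 AU


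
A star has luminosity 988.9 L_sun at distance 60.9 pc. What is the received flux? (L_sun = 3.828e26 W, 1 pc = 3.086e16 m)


F = L / (4*pi*d^2) = 3.786e+29 / (4*pi*(1.879e+18)^2) = 8.529e-09

8.529e-09 W/m^2


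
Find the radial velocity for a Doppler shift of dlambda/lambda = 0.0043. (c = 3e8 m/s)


v = (dlambda/lambda) * c = 0.0043 * 3e8 = 1.290e+06

1.290e+06 m/s


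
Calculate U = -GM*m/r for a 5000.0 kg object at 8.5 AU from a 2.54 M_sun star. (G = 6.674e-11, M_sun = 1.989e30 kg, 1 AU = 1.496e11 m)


M = 2.54 * 1.989e30 kg = 5.05206e+30 kg; r = 8.5 AU * 1.496e11 m/AU = 1.2716e+12 m. U = -GM*m/r = -(6.674e-11 * 5.05206e+30 * 5000.0) / 1.2716e+12 = -1.326e+12

-1.326e+12 J


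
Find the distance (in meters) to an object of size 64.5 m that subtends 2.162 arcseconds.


D = size / theta_rad, theta_rad = 2.162 * pi/(180*3600) = 1.048e-05, D = 6.154e+06

6.154e+06 m


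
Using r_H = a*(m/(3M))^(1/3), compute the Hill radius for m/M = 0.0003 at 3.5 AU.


r_H = a * (m/3M)^(1/3) = 3.5 * (0.0003/3)^(1/3) = 0.1625

0.1625 AU


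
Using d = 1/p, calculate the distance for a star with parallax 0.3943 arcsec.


d = 1/p = 1/0.3943 = 2.5361

2.5361 pc


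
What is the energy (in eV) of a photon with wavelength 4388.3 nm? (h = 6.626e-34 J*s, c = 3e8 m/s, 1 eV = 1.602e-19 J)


E = hc/lambda = 6.626e-34 * 3e8 / 4.388e-06 = 4.530e-20 J = 0.2828 eV

0.2828 eV


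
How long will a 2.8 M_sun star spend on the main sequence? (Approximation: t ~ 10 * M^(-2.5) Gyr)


t = 10 * M^(-2.5) = 10 * 2.8^(-2.5) = 0.7623

0.7623 Gyr


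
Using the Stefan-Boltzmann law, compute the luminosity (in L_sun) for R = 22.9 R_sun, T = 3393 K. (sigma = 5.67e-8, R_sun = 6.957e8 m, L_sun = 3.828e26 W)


R = 22.9 * 6.957e8 m = 1.593153e+10 m. L = 4*pi*R^2*sigma*T^4 = 4*pi*(1.593153e+10)^2 * 5.67e-8 * 3393^4 = 2.396863671e+28 W. L/L_sun = 2.396863671e+28 / 3.828e26 = 62.614

62.614 L_sun


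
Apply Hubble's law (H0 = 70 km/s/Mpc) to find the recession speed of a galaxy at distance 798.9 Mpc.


v = H0 * d = 70 * 798.9 = 55923.0

55923.0 km/s


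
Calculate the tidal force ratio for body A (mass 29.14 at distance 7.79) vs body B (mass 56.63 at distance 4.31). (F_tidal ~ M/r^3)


Ratio = (M1/r1^3) / (M2/r2^3) = (29.14/7.79^3) / (56.63/4.31^3) = 0.0871

0.0871


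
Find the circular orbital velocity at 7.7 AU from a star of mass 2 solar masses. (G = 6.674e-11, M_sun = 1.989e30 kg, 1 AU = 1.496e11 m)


v = sqrt(GM/r) = sqrt(6.674e-11 * 3.978e+30 / 1.152e+12) = 15181.4877

15181.4877 m/s


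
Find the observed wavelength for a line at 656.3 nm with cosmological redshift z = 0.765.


lam_obs = lam_emit * (1 + z) = 656.3 * (1 + 0.765) = 1158.3695

1158.3695 nm


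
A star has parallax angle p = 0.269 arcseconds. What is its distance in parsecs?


d = 1/p = 1/0.269 = 3.7175

3.7175 pc


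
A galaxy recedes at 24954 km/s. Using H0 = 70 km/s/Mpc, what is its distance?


d = v / H0 = 24954 / 70 = 356.4857

356.4857 Mpc


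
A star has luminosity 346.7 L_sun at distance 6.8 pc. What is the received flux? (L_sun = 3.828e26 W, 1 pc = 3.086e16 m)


F = L / (4*pi*d^2) = 1.327e+29 / (4*pi*(2.098e+17)^2) = 2.398e-07

2.398e-07 W/m^2


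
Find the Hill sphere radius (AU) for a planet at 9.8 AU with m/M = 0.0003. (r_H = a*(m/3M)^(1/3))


r_H = a * (m/3M)^(1/3) = 9.8 * (0.0003/3)^(1/3) = 0.4549

0.4549 AU


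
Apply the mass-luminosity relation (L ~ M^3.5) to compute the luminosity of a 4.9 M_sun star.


L/L_sun = (M/M_sun)^3.5 = 4.9^3.5 = 260.4272

260.4272 L_sun


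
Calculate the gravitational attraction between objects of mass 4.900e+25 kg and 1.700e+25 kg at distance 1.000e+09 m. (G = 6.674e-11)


F = G*m1*m2/r^2 = 6.674e-11 * 4.900e+25 * 1.700e+25 / (1.000e+09)^2 = 6.674e-11 * 8.330e+50 / 1.000e+18 = 5.559e+22

5.559e+22 N


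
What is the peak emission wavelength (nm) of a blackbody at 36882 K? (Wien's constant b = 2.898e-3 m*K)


lam_max = b / T = 2.898e-3 / 36882 = 7.857e-08 m = 78.5749 nm

78.5749 nm


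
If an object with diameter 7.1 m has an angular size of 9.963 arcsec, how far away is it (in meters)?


D = size / theta_rad, theta_rad = 9.963 * pi/(180*3600) = 4.830e-05, D = 146991.8824

146991.8824 m


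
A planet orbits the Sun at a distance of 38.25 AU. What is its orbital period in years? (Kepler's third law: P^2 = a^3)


P = a^(3/2) = 38.25^1.5 = 236.5632

236.5632 years


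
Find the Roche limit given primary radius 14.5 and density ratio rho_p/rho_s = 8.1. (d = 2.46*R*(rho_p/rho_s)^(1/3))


d_Roche = 2.46 * 14.5 * 8.1^(1/3) = 71.636

71.636


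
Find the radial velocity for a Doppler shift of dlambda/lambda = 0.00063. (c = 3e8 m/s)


v = (dlambda/lambda) * c = 0.00063 * 3e8 = 189000.0

189000.0 m/s


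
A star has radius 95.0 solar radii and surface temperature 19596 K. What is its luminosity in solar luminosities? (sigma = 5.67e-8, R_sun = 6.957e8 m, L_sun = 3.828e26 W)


R = 95.0 * 6.957e8 m = 6.60915e+10 m. L = 4*pi*R^2*sigma*T^4 = 4*pi*(6.60915e+10)^2 * 5.67e-8 * 19596^4 = 4.589378358e+32 W. L/L_sun = 4.589378358e+32 / 3.828e26 = 1.199e+06

1.199e+06 L_sun


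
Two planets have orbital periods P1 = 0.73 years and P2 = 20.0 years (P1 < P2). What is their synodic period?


1/P_syn = |1/P1 - 1/P2| = |1/0.73 - 1/20.0| => P_syn = 0.7577

0.7577 years


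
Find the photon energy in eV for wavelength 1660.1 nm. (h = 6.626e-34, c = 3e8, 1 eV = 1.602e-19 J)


E = hc/lambda = 6.626e-34 * 3e8 / 1.660e-06 = 1.197e-19 J = 0.7474 eV

0.7474 eV


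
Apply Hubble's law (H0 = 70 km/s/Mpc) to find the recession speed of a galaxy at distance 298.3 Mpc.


v = H0 * d = 70 * 298.3 = 20881.0

20881.0 km/s


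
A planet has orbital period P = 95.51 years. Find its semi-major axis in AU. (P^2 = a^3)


a = P^(2/3) = 95.51^(2/3) = 20.8945

20.8945 AU


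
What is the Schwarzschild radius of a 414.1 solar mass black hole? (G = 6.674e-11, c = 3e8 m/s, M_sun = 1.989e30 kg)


M = 414.1 * 1.989e30 kg = 8.236449e+32 kg. rs = 2GM/c^2 = 2 * 6.674e-11 * 8.236449e+32 / (3e8)^2 = 1.222e+06

1.222e+06 m


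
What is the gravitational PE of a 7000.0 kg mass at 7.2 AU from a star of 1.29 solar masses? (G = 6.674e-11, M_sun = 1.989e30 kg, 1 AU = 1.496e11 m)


M = 1.29 * 1.989e30 kg = 2.56581e+30 kg; r = 7.2 AU * 1.496e11 m/AU = 1.07712e+12 m. U = -GM*m/r = -(6.674e-11 * 2.56581e+30 * 7000.0) / 1.07712e+12 = -1.113e+12

-1.113e+12 J


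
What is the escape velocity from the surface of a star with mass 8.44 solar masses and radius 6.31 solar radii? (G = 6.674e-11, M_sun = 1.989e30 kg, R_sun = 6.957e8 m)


M = 8.44 * 1.989e30 kg = 1.678716e+31 kg; R = 6.31 * 6.957e8 m = 4.389867e+09 m. v_esc = sqrt(2GM/R) = sqrt(2 * 6.674e-11 * 1.678716e+31 / 4.389867e+09) = 714448.6708

714448.6708 m/s


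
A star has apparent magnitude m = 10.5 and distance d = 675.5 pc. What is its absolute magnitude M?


M = m - 5*log10(d) + 5 = 10.5 - 5*log10(675.5) + 5 = 1.3519

1.3519


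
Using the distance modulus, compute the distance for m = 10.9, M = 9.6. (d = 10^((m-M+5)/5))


d = 10^((m - M + 5)/5) = 10^((10.9 - 9.6 + 5)/5) = 18.197

18.197 pc


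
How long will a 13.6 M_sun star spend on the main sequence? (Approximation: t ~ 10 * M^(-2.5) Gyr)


t = 10 * M^(-2.5) = 10 * 13.6^(-2.5) = 0.0147

0.0147 Gyr


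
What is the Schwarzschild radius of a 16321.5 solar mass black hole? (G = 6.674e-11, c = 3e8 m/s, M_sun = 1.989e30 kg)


M = 16321.5 * 1.989e30 kg = 3.24634635e+34 kg. rs = 2GM/c^2 = 2 * 6.674e-11 * 3.24634635e+34 / (3e8)^2 = 4.815e+07

4.815e+07 m


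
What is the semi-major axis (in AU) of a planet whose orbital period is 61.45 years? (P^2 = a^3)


a = P^(2/3) = 61.45^(2/3) = 15.5721

15.5721 AU


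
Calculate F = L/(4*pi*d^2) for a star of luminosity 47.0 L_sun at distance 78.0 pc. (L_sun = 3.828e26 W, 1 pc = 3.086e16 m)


F = L / (4*pi*d^2) = 1.799e+28 / (4*pi*(2.407e+18)^2) = 2.471e-10

2.471e-10 W/m^2


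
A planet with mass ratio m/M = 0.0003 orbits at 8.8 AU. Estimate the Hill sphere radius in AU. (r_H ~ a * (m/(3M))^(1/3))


r_H = a * (m/3M)^(1/3) = 8.8 * (0.0003/3)^(1/3) = 0.4085

0.4085 AU


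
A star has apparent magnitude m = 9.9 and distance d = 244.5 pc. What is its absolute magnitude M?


M = m - 5*log10(d) + 5 = 9.9 - 5*log10(244.5) + 5 = 2.9586

2.9586


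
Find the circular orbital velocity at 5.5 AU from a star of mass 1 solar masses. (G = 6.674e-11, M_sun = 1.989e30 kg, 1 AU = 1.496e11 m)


v = sqrt(GM/r) = sqrt(6.674e-11 * 1.989e+30 / 8.228e+11) = 12701.7439

12701.7439 m/s


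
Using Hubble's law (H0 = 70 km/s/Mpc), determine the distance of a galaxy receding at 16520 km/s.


d = v / H0 = 16520 / 70 = 236.0

236.0 Mpc


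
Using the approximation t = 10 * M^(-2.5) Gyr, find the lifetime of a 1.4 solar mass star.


t = 10 * M^(-2.5) = 10 * 1.4^(-2.5) = 4.312

4.312 Gyr


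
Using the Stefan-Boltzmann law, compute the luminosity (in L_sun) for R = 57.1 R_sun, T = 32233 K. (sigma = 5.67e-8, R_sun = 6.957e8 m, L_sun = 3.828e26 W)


R = 57.1 * 6.957e8 m = 3.972447e+10 m. L = 4*pi*R^2*sigma*T^4 = 4*pi*(3.972447e+10)^2 * 5.67e-8 * 32233^4 = 1.213701976e+33 W. L/L_sun = 1.213701976e+33 / 3.828e26 = 3.171e+06

3.171e+06 L_sun


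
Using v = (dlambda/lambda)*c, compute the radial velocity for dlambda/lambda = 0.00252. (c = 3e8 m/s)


v = (dlambda/lambda) * c = 0.00252 * 3e8 = 756000.0

756000.0 m/s


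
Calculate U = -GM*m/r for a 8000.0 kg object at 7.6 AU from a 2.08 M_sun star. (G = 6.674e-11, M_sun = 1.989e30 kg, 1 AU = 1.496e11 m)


M = 2.08 * 1.989e30 kg = 4.13712e+30 kg; r = 7.6 AU * 1.496e11 m/AU = 1.13696e+12 m. U = -GM*m/r = -(6.674e-11 * 4.13712e+30 * 8000.0) / 1.13696e+12 = -1.943e+12

-1.943e+12 J


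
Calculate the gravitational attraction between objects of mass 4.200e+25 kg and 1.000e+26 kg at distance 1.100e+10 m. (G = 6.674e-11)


F = G*m1*m2/r^2 = 6.674e-11 * 4.200e+25 * 1.000e+26 / (1.100e+10)^2 = 6.674e-11 * 4.200e+51 / 1.210e+20 = 2.317e+21

2.317e+21 N


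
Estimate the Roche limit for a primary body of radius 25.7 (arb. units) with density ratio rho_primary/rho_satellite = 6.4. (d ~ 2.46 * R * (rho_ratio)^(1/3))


d_Roche = 2.46 * 25.7 * 6.4^(1/3) = 117.3802

117.3802


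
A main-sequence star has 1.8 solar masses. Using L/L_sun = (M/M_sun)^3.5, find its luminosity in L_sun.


L/L_sun = (M/M_sun)^3.5 = 1.8^3.5 = 7.8244

7.8244 L_sun


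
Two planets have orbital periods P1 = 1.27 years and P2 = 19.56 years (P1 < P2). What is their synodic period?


1/P_syn = |1/P1 - 1/P2| = |1/1.27 - 1/19.56| => P_syn = 1.3582

1.3582 years


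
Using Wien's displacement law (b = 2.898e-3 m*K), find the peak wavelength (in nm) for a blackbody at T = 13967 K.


lam_max = b / T = 2.898e-3 / 13967 = 2.075e-07 m = 207.4891 nm

207.4891 nm


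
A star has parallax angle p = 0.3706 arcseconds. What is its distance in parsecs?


d = 1/p = 1/0.3706 = 2.6983

2.6983 pc


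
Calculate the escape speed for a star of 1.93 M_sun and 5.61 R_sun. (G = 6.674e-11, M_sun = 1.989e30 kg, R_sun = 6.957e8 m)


M = 1.93 * 1.989e30 kg = 3.83877e+30 kg; R = 5.61 * 6.957e8 m = 3.902877e+09 m. v_esc = sqrt(2GM/R) = sqrt(2 * 6.674e-11 * 3.83877e+30 / 3.902877e+09) = 362336.1895

362336.1895 m/s


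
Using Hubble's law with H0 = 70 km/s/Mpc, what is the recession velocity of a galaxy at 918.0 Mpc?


v = H0 * d = 70 * 918.0 = 64260.0

64260.0 km/s


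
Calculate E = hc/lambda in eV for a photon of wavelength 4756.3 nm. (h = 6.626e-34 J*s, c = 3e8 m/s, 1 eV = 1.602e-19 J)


E = hc/lambda = 6.626e-34 * 3e8 / 4.756e-06 = 4.179e-20 J = 0.2609 eV

0.2609 eV


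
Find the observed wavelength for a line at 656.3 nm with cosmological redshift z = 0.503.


lam_obs = lam_emit * (1 + z) = 656.3 * (1 + 0.503) = 986.4189

986.4189 nm


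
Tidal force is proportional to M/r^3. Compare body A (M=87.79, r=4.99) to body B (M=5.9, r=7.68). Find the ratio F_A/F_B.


Ratio = (M1/r1^3) / (M2/r2^3) = (87.79/4.99^3) / (5.9/7.68^3) = 54.2469

54.2469


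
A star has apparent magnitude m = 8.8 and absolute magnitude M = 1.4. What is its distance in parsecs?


d = 10^((m - M + 5)/5) = 10^((8.8 - 1.4 + 5)/5) = 301.9952

301.9952 pc


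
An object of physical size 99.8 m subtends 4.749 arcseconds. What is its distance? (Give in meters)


D = size / theta_rad, theta_rad = 4.749 * pi/(180*3600) = 2.302e-05, D = 4.335e+06

4.335e+06 m


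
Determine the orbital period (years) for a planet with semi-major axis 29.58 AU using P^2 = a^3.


P = a^(3/2) = 29.58^1.5 = 160.8782

160.8782 years


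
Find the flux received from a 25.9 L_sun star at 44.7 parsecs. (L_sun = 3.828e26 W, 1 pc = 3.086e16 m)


F = L / (4*pi*d^2) = 9.915e+27 / (4*pi*(1.379e+18)^2) = 4.146e-10

4.146e-10 W/m^2


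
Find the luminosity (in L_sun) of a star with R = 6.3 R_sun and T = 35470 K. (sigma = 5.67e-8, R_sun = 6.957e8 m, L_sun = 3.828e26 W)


R = 6.3 * 6.957e8 m = 4.38291e+09 m. L = 4*pi*R^2*sigma*T^4 = 4*pi*(4.38291e+09)^2 * 5.67e-8 * 35470^4 = 2.166520399e+31 W. L/L_sun = 2.166520399e+31 / 3.828e26 = 56596.6666

56596.6666 L_sun


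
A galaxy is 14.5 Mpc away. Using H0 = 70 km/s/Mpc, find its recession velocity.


v = H0 * d = 70 * 14.5 = 1015.0

1015.0 km/s


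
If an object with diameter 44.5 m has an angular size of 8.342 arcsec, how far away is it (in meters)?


D = size / theta_rad, theta_rad = 8.342 * pi/(180*3600) = 4.044e-05, D = 1.100e+06

1.100e+06 m


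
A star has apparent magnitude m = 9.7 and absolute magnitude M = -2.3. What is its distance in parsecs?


d = 10^((m - M + 5)/5) = 10^((9.7 - -2.3 + 5)/5) = 2511.8864

2511.8864 pc


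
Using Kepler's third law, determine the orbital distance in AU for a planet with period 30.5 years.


a = P^(2/3) = 30.5^(2/3) = 9.7619

9.7619 AU


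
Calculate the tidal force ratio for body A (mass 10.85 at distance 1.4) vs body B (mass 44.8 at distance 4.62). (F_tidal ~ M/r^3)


Ratio = (M1/r1^3) / (M2/r2^3) = (10.85/1.4^3) / (44.8/4.62^3) = 8.7035

8.7035


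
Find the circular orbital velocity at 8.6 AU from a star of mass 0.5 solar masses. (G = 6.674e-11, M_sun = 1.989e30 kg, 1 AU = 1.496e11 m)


v = sqrt(GM/r) = sqrt(6.674e-11 * 9.945e+29 / 1.287e+12) = 7182.58

7182.58 m/s


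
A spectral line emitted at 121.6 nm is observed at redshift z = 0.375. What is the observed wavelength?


lam_obs = lam_emit * (1 + z) = 121.6 * (1 + 0.375) = 167.2

167.2 nm


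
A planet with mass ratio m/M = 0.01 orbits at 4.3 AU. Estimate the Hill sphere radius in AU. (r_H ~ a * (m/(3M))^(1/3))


r_H = a * (m/3M)^(1/3) = 4.3 * (0.01/3)^(1/3) = 0.6423

0.6423 AU


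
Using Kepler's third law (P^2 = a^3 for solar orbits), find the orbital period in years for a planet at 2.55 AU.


P = a^(3/2) = 2.55^1.5 = 4.072

4.072 years


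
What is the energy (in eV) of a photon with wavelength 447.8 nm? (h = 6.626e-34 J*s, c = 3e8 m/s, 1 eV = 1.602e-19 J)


E = hc/lambda = 6.626e-34 * 3e8 / 4.478e-07 = 4.439e-19 J = 2.7709 eV

2.7709 eV


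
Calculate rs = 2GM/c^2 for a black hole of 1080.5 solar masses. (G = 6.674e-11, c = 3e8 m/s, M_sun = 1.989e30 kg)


M = 1080.5 * 1.989e30 kg = 2.1491145e+33 kg. rs = 2GM/c^2 = 2 * 6.674e-11 * 2.1491145e+33 / (3e8)^2 = 3.187e+06

3.187e+06 m


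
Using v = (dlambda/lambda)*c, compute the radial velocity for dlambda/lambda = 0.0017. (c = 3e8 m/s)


v = (dlambda/lambda) * c = 0.0017 * 3e8 = 510000.0

510000.0 m/s


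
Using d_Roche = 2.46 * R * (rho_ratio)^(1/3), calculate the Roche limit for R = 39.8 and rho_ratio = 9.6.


d_Roche = 2.46 * 39.8 * 9.6^(1/3) = 208.0856

208.0856


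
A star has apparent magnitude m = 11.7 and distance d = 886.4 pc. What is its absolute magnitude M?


M = m - 5*log10(d) + 5 = 11.7 - 5*log10(886.4) + 5 = 1.9619

1.9619


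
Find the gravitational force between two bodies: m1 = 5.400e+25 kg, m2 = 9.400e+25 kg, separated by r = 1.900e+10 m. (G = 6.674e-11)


F = G*m1*m2/r^2 = 6.674e-11 * 5.400e+25 * 9.400e+25 / (1.900e+10)^2 = 6.674e-11 * 5.076e+51 / 3.610e+20 = 9.384e+20

9.384e+20 N


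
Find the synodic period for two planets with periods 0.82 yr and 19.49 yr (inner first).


1/P_syn = |1/P1 - 1/P2| = |1/0.82 - 1/19.49| => P_syn = 0.856

0.856 years


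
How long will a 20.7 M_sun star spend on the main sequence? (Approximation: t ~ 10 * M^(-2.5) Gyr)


t = 10 * M^(-2.5) = 10 * 20.7^(-2.5) = 0.0051

0.0051 Gyr


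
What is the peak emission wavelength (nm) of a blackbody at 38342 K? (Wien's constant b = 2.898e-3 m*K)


lam_max = b / T = 2.898e-3 / 38342 = 7.558e-08 m = 75.5829 nm

75.5829 nm


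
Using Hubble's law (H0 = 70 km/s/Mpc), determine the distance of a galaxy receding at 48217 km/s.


d = v / H0 = 48217 / 70 = 688.8143

688.8143 Mpc


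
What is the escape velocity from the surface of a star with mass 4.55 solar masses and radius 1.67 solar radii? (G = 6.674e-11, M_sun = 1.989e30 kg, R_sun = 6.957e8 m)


M = 4.55 * 1.989e30 kg = 9.04995e+30 kg; R = 1.67 * 6.957e8 m = 1.161819e+09 m. v_esc = sqrt(2GM/R) = sqrt(2 * 6.674e-11 * 9.04995e+30 / 1.161819e+09) = 1.020e+06

1.020e+06 m/s


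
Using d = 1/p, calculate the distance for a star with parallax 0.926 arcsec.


d = 1/p = 1/0.926 = 1.0799

1.0799 pc


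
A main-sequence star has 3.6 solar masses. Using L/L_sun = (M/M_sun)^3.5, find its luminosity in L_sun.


L/L_sun = (M/M_sun)^3.5 = 3.6^3.5 = 88.5235

88.5235 L_sun


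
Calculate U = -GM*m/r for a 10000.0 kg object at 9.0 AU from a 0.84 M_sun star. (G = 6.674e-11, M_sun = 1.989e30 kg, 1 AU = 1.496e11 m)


M = 0.84 * 1.989e30 kg = 1.67076e+30 kg; r = 9.0 AU * 1.496e11 m/AU = 1.3464e+12 m. U = -GM*m/r = -(6.674e-11 * 1.67076e+30 * 10000.0) / 1.3464e+12 = -8.282e+11

-8.282e+11 J


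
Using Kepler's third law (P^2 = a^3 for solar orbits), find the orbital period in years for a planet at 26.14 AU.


P = a^(3/2) = 26.14^1.5 = 133.6467

133.6467 years


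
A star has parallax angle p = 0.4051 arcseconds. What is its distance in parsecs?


d = 1/p = 1/0.4051 = 2.4685

2.4685 pc


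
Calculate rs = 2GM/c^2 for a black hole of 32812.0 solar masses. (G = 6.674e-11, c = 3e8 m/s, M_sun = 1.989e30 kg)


M = 32812.0 * 1.989e30 kg = 6.5263068e+34 kg. rs = 2GM/c^2 = 2 * 6.674e-11 * 6.5263068e+34 / (3e8)^2 = 9.679e+07

9.679e+07 m


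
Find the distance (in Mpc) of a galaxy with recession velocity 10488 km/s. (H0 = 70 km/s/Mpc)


d = v / H0 = 10488 / 70 = 149.8286

149.8286 Mpc


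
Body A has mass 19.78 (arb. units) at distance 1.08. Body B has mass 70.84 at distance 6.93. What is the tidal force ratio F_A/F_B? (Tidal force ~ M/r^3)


Ratio = (M1/r1^3) / (M2/r2^3) = (19.78/1.08^3) / (70.84/6.93^3) = 73.7694

73.7694


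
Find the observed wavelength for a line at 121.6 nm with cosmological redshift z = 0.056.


lam_obs = lam_emit * (1 + z) = 121.6 * (1 + 0.056) = 128.4096

128.4096 nm


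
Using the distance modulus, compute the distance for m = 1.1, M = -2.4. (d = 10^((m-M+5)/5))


d = 10^((m - M + 5)/5) = 10^((1.1 - -2.4 + 5)/5) = 50.1187

50.1187 pc


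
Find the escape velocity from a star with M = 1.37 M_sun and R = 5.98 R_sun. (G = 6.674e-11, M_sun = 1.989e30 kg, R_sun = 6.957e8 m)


M = 1.37 * 1.989e30 kg = 2.72493e+30 kg; R = 5.98 * 6.957e8 m = 4.160286e+09 m. v_esc = sqrt(2GM/R) = sqrt(2 * 6.674e-11 * 2.72493e+30 / 4.160286e+09) = 295681.5189

295681.5189 m/s


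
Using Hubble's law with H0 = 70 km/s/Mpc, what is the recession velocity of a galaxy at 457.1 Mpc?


v = H0 * d = 70 * 457.1 = 31997.0

31997.0 km/s


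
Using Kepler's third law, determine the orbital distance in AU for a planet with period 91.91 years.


a = P^(2/3) = 91.91^(2/3) = 20.3661

20.3661 AU


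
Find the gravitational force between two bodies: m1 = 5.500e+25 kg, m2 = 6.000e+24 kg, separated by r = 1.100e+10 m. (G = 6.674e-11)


F = G*m1*m2/r^2 = 6.674e-11 * 5.500e+25 * 6.000e+24 / (1.100e+10)^2 = 6.674e-11 * 3.300e+50 / 1.210e+20 = 1.820e+20

1.820e+20 N


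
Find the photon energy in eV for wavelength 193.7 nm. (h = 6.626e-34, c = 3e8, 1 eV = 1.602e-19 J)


E = hc/lambda = 6.626e-34 * 3e8 / 1.937e-07 = 1.026e-18 J = 6.4059 eV

6.4059 eV


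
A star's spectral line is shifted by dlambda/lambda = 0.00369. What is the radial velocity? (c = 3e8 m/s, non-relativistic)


v = (dlambda/lambda) * c = 0.00369 * 3e8 = 1.107e+06

1.107e+06 m/s


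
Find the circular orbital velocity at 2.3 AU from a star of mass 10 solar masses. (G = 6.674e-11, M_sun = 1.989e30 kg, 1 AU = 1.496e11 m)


v = sqrt(GM/r) = sqrt(6.674e-11 * 1.989e+31 / 3.441e+11) = 62112.7529

62112.7529 m/s


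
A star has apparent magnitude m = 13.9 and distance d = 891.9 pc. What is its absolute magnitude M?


M = m - 5*log10(d) + 5 = 13.9 - 5*log10(891.9) + 5 = 4.1484

4.1484


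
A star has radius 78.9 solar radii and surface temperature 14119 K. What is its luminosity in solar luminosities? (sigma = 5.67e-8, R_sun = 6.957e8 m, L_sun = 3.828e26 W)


R = 78.9 * 6.957e8 m = 5.489073e+10 m. L = 4*pi*R^2*sigma*T^4 = 4*pi*(5.489073e+10)^2 * 5.67e-8 * 14119^4 = 8.531132535e+31 W. L/L_sun = 8.531132535e+31 / 3.828e26 = 222861.3515

222861.3515 L_sun


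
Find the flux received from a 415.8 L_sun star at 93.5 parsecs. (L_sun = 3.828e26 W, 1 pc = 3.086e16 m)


F = L / (4*pi*d^2) = 1.592e+29 / (4*pi*(2.885e+18)^2) = 1.521e-09

1.521e-09 W/m^2


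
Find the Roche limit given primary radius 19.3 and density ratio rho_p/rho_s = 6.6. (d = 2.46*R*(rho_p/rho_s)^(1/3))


d_Roche = 2.46 * 19.3 * 6.6^(1/3) = 89.0582

89.0582


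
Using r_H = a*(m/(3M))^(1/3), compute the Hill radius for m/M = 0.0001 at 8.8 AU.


r_H = a * (m/3M)^(1/3) = 8.8 * (0.0001/3)^(1/3) = 0.2832

0.2832 AU


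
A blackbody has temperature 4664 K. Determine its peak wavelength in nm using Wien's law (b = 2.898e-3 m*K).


lam_max = b / T = 2.898e-3 / 4664 = 6.214e-07 m = 621.3551 nm

621.3551 nm


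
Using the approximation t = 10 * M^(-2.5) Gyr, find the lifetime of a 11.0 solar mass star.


t = 10 * M^(-2.5) = 10 * 11.0^(-2.5) = 0.0249

0.0249 Gyr


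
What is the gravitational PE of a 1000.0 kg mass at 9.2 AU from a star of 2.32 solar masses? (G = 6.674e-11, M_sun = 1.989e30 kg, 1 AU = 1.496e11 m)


M = 2.32 * 1.989e30 kg = 4.61448e+30 kg; r = 9.2 AU * 1.496e11 m/AU = 1.37632e+12 m. U = -GM*m/r = -(6.674e-11 * 4.61448e+30 * 1000.0) / 1.37632e+12 = -2.238e+11

-2.238e+11 J


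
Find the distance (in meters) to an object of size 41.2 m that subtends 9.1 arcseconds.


D = size / theta_rad, theta_rad = 9.1 * pi/(180*3600) = 4.412e-05, D = 933858.2437

933858.2437 m


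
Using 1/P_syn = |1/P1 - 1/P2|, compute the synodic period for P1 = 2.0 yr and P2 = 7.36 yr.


1/P_syn = |1/P1 - 1/P2| = |1/2.0 - 1/7.36| => P_syn = 2.7463

2.7463 years


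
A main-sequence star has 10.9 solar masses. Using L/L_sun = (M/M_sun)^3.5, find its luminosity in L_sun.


L/L_sun = (M/M_sun)^3.5 = 10.9^3.5 = 4275.5574

4275.5574 L_sun


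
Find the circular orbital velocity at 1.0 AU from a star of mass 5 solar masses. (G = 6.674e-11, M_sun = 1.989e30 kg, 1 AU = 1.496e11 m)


v = sqrt(GM/r) = sqrt(6.674e-11 * 9.945e+30 / 1.496e+11) = 66608.5068

66608.5068 m/s


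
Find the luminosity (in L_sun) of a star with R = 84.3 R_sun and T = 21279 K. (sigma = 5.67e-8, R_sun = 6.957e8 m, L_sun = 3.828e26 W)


R = 84.3 * 6.957e8 m = 5.864751e+10 m. L = 4*pi*R^2*sigma*T^4 = 4*pi*(5.864751e+10)^2 * 5.67e-8 * 21279^4 = 5.024547279e+32 W. L/L_sun = 5.024547279e+32 / 3.828e26 = 1.313e+06

1.313e+06 L_sun


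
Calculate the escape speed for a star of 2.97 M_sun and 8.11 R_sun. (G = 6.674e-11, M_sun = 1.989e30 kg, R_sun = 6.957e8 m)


M = 2.97 * 1.989e30 kg = 5.90733e+30 kg; R = 8.11 * 6.957e8 m = 5.642127e+09 m. v_esc = sqrt(2GM/R) = sqrt(2 * 6.674e-11 * 5.90733e+30 / 5.642127e+09) = 373837.0031

373837.0031 m/s


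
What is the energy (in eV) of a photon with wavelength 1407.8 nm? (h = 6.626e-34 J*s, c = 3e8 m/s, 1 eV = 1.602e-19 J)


E = hc/lambda = 6.626e-34 * 3e8 / 1.408e-06 = 1.412e-19 J = 0.8814 eV

0.8814 eV


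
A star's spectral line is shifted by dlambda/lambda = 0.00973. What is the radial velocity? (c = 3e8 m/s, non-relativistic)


v = (dlambda/lambda) * c = 0.00973 * 3e8 = 2.919e+06

2.919e+06 m/s


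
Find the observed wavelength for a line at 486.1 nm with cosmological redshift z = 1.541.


lam_obs = lam_emit * (1 + z) = 486.1 * (1 + 1.541) = 1235.1801

1235.1801 nm


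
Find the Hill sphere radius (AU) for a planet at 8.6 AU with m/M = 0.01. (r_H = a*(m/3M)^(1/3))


r_H = a * (m/3M)^(1/3) = 8.6 * (0.01/3)^(1/3) = 1.2847

1.2847 AU


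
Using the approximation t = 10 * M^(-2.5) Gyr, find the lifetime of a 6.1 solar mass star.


t = 10 * M^(-2.5) = 10 * 6.1^(-2.5) = 0.1088

0.1088 Gyr


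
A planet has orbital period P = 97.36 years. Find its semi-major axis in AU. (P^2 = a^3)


a = P^(2/3) = 97.36^(2/3) = 21.1635

21.1635 AU


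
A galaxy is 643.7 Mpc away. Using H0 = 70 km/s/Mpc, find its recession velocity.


v = H0 * d = 70 * 643.7 = 45059.0

45059.0 km/s


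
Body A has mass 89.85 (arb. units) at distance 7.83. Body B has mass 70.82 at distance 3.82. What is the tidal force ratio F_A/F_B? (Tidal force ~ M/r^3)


Ratio = (M1/r1^3) / (M2/r2^3) = (89.85/7.83^3) / (70.82/3.82^3) = 0.1473

0.1473


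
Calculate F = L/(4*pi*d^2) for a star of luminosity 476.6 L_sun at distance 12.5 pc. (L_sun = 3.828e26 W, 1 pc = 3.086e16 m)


F = L / (4*pi*d^2) = 1.824e+29 / (4*pi*(3.858e+17)^2) = 9.757e-08

9.757e-08 W/m^2


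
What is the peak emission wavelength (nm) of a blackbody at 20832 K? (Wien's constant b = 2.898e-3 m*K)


lam_max = b / T = 2.898e-3 / 20832 = 1.391e-07 m = 139.1129 nm

139.1129 nm


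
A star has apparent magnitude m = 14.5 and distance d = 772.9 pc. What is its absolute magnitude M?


M = m - 5*log10(d) + 5 = 14.5 - 5*log10(772.9) + 5 = 5.0594

5.0594
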